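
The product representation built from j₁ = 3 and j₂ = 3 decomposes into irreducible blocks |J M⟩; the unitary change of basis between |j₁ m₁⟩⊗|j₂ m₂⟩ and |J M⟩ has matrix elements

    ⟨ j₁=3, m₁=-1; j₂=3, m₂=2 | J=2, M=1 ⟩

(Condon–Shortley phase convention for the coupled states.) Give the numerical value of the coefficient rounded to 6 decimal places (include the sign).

-0.422577  (= −√(5/28))

j₁+j₂−J=4  J+j₁−j₂=2  J−j₁+j₂=2  j₁+j₂+J+1=9
(j₁±m₁, j₂±m₂, J±M) = (2,4,5,1,3,1)
P² = 320/7
sum k=3..4:
  [3] −1/12 = -1/12
  [4] +1/48 = 1/48
S = -1/16
C² = P²·S² = 5/28 ; C = -0.422577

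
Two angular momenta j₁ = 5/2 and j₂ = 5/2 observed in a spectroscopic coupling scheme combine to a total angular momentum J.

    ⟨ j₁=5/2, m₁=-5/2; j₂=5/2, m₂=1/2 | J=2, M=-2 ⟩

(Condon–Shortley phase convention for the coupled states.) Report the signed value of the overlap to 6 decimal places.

triangle: 3!*2!*2!/8! = 24/40320
(j±m)!: 0!*5!*3!*2!*0!*4! = 34560
prefactor² = (2J+1)*Δ*N² = 720/7
  k=3: −1/(3!*0!*2!*0!*0!*2!) = -1/24
Σ = -1/24  ⇒  CG² = 720/7*(-1/24)² = 5/28
CG = −√(5/28) = -0.422577

−√(5/28) = -0.422577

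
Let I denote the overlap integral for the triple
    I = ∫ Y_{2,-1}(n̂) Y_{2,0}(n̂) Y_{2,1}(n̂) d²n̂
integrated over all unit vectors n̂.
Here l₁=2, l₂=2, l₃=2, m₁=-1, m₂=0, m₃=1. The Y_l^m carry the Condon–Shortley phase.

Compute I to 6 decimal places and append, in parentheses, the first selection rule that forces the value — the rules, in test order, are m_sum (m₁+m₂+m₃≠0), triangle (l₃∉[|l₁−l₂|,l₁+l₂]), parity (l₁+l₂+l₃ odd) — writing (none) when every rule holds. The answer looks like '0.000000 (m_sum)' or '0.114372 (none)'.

Checks pass: Σm=0; 6 even; l₃=2∈[0,4].
(2·2+1)(2·2+1)(2·2+1) = 125
Δ: 2! 2! 2! / 7! → 1/630
sum: t=0:+1/8 t=1:−1/1 t=2:+1/8 = -3/4
3j²(2 2 2; 0 0 0) = Δ·Π!·Σ² = 2/35  (sign -1)
sum: t=1:−1/2 t=2:+1/4 = -1/4
3j²(2 2 2; -1 0 1) = Δ·Π!·Σ² = 1/70  (sign +1)
combine: 4πI² = 125·2/35·1/70 = 5/49
take √, sign -1: I = -0.09011188
No selection rule forces the value: the integral is nonzero (none).

-0.090112 (none)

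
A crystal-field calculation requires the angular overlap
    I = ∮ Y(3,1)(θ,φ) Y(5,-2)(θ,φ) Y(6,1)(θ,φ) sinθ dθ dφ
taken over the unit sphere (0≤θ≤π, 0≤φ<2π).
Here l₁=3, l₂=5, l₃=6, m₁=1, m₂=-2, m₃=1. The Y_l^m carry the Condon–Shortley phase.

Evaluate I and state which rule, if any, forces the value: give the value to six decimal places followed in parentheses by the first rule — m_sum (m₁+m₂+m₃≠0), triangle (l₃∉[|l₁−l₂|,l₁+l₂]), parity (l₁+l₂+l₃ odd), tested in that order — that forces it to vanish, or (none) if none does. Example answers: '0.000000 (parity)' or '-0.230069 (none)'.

0.080575 (none)

Checks pass: Σm=0; 14 even; l₃=6∈[2,8].
(2·3+1)(2·5+1)(2·6+1) = 1001
Δ: 2! 4! 8! / 15! → 1/675675
sum: t=0:+1/8640 t=1:−1/2304 t=2:+1/8640 = -7/34560
3j²(3 5 6; 0 0 0) = Δ·Π!·Σ² = 7/429  (sign -1)
sum: t=0:+1/5760 t=1:−1/8640 t=2:+1/241920 = 1/16128
3j²(3 5 6; 1 -2 1) = Δ·Π!·Σ² = 5/1001  (sign -1)
combine: 4πI² = 1001·7/429·5/1001 = 35/429
take √, sign +1: I = 0.08057502
No selection rule forces the value: the integral is nonzero (none).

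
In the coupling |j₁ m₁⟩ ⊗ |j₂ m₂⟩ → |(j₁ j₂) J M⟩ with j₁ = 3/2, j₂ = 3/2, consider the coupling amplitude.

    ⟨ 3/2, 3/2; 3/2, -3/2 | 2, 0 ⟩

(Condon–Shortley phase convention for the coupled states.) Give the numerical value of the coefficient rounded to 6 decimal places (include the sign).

triangle: 1!*2!*2!/6! = 4/720
(j±m)!: 3!*0!*0!*3!*2!*2! = 144
prefactor² = (2J+1)*Δ*N² = 4
  k=0: +1/(0!*1!*0!*0!*2!*2!) = 1/4
Σ = 1/4  ⇒  CG² = 4*(1/4)² = 1/4
CG = +√(1/4) = +0.500000

+0.500000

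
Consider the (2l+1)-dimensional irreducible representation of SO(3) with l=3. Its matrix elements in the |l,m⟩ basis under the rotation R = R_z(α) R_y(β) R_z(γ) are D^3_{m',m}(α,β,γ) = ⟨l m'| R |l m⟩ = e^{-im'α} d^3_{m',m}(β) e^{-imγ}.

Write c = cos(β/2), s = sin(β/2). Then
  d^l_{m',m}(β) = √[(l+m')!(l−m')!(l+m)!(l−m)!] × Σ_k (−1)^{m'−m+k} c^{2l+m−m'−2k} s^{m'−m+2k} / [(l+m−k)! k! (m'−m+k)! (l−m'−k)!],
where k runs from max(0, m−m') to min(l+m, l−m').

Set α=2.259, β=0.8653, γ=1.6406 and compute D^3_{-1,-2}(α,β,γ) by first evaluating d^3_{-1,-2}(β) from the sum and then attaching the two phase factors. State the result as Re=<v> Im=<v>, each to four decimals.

Re=-0.3453 Im=0.3172

First d^3_{-1,-2}(β=0.8653), then the phase factors e^{-i(-1)α} and e^{-i(-2)γ}:
With c≡cos(β/2)=0.907858 and s≡sin(β/2)=0.419278, N=[2·24·1·120]^{1/2}=75.894664
The bounds max(0,m−m')=0 and min(l+m,l−m')=1 give 2 terms
  k=0: (−1)^1·75.8947/(24)·0.9079^5·0.4193^1 = -0.817695
  k=1: (−1)^2·75.8947/(12)·0.9079^3·0.4193^3 = +0.348811
d^3_{-1,-2}(0.8653) = -0.817695 +0.348811 = -0.468884
D = (-0.635151+0.772388i)·(-0.468884)·(-0.990271-0.139154i) = -0.345311+0.317195i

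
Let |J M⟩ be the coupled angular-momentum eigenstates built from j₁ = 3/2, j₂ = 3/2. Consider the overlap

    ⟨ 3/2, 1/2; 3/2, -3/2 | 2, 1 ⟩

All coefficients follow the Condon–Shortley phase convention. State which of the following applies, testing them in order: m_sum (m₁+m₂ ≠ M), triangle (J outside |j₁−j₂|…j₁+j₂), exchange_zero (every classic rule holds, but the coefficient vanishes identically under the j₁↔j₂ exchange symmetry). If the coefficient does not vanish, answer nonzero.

m-sum: m₁+m₂ = 1/2+(-3/2) = -1, M = 1  ✗ ⇒ coefficient is 0

m_sum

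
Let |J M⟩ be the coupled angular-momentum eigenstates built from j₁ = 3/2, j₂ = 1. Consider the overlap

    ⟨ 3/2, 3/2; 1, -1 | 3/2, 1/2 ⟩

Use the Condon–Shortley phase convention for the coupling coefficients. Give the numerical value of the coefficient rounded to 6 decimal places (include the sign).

+√(2/5) ≈ +0.632456

j₁+j₂−J=1  J+j₁−j₂=2  J−j₁+j₂=1  j₁+j₂+J+1=5
(j₁±m₁, j₂±m₂, J±M) = (3,0,0,2,2,1)
P² = 8/5
sum k=0..0:
  [0] +1/2 = 1/2
S = 1/2
C² = P²·S² = 2/5 ; C = +0.632456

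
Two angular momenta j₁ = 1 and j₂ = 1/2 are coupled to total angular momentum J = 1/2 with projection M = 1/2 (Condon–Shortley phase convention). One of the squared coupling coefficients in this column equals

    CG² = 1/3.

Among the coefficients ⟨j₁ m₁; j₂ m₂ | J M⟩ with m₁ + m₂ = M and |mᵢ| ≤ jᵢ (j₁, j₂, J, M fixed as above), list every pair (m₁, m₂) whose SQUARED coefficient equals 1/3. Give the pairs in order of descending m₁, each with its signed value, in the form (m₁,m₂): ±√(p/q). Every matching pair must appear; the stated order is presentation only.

Admissible pairs with m₁+m₂ = M = 1/2: (0,1/2), (1,-1/2)
  (m₁,m₂)=(1,-1/2): CG² = 2/3, CG = +√(2/3)
  (m₁,m₂)=(0,1/2): CG² = 1/3, CG = −√(1/3)   ← matches the target
Pairs with CG² = 1/3: (0,1/2): −√(1/3)

(0,1/2): −√(1/3)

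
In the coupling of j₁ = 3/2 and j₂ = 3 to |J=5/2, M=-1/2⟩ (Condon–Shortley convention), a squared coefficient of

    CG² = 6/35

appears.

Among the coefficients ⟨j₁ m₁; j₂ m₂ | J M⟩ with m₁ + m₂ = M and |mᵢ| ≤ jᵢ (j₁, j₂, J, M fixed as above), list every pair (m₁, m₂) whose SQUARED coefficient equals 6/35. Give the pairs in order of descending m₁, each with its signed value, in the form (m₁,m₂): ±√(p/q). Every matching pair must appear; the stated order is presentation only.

Admissible pairs with m₁+m₂ = M = -1/2: (-3/2,1), (-1/2,0), (1/2,-1), (3/2,-2)
  (m₁,m₂)=(3/2,-2): CG² = 3/7, CG = +√(3/7)
  (m₁,m₂)=(1/2,-1): CG² = 1/70, CG = −√(1/70)
  (m₁,m₂)=(-1/2,0): CG² = 6/35, CG = −√(6/35)   ← matches the target
  (m₁,m₂)=(-3/2,1): CG² = 27/70, CG = +√(27/70)
Pairs with CG² = 6/35: (-1/2,0): −√(6/35)

(-1/2,0): −√(6/35)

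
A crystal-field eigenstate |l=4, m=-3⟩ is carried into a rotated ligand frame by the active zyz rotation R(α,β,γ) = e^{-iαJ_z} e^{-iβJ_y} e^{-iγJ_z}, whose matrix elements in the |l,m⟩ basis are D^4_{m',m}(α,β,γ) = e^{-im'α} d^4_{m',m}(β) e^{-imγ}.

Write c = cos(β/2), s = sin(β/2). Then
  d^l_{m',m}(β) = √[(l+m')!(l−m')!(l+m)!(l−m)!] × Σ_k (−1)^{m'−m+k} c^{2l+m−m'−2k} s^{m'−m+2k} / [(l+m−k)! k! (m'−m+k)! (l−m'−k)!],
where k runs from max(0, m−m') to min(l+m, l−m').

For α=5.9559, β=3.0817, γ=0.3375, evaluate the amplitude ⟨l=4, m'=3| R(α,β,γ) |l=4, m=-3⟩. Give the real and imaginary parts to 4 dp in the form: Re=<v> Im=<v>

D^4_{3,-3}(5.9559,3.0817,0.3375) = e^{-i·3·5.9559}·d^4_{3,-3}(3.0817)·e^{-i·-3·0.3375}. Compute d first:
Half-angle: c=0.029942, s=0.999552. N=√(5040·1·1·5040)=5040.000000
k∈{0,1} keeps every argument non-negative
  k=0: (−1)^6·5040.0000/(720)·0.0299^2·0.9996^6 = +0.006259
  k=1: (−1)^7·5040.0000/(5040)·0.0299^0·0.9996^8 = -0.996419
d^4_{3,-3}(3.0817) = +0.006259 -0.996419 = -0.990160
D = (+0.555480+0.831530i)·(-0.990160)·(+0.529742+0.848159i) = +0.406964-0.902661i

Re=0.4070 Im=-0.9027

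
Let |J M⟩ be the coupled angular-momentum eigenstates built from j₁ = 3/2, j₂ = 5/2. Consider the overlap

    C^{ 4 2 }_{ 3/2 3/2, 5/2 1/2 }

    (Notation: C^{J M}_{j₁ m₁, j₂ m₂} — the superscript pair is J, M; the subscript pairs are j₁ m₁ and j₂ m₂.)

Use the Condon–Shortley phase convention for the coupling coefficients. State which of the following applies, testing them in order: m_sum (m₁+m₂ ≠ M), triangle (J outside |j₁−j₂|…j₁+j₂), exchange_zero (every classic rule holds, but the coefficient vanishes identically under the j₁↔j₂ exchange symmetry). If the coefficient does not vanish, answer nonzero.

nonzero

m-sum: m₁+m₂ = 3/2+1/2 = 2, M = 2  ✓
triangle: |j₁−j₂| = 1 ≤ J = 4 ≤ j₁+j₂ = 4  ✓
exchange: j₁≠j₂ or m₁≠m₂ — the exchange symmetry imposes no constraint here
value check: CG = +√(5/14) = +0.597614 ≠ 0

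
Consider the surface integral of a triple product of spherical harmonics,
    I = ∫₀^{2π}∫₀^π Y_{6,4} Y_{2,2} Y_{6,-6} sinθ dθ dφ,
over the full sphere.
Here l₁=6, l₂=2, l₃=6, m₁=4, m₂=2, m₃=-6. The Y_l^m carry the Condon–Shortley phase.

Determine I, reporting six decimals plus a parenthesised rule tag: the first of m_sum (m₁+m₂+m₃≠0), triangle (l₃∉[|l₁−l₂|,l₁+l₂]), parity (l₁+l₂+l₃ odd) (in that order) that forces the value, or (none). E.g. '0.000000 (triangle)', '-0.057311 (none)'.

-0.076075 (none)

m-sum 0 ✓  L=14 even ✓  4≤6≤8 ✓
Π(2lᵢ+1) = 13×5×13 = 845
triangle coeff Δ(6,2,6) = 1/90090
Σ_t [0,2]: t=0:+1/69120 t=1:−1/14400 t=2:+1/69120 = -7/172800
(3j)²=14/715 [(6 2 6; 0 0 0)], sign=-1
Σ_t [2,2]: t=2:+1/14515200 = 1/14515200
(3j)²=2/455 [(6 2 6; 4 2 -6)], sign=+1
⇒ 4πI² = 4/55
I = (-1)√(4/55/(4π)) = -0.07607531
No selection rule forces the value: the integral is nonzero (none).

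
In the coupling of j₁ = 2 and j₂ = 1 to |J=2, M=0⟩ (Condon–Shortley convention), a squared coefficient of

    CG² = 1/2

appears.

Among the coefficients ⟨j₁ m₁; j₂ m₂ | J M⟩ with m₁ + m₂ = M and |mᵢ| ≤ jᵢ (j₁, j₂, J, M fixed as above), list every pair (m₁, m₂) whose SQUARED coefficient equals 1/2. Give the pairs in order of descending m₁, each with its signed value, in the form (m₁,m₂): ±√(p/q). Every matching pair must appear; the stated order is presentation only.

(1,-1): +√(1/2); (-1,1): −√(1/2)

Admissible pairs with m₁+m₂ = M = 0: (-1,1), (0,0), (1,-1)
  (m₁,m₂)=(1,-1): CG² = 1/2, CG = +√(1/2)   ← matches the target
  (m₁,m₂)=(0,0): CG² = 0/1, CG = 0
  (m₁,m₂)=(-1,1): CG² = 1/2, CG = −√(1/2)   ← matches the target
Pairs with CG² = 1/2: (1,-1): +√(1/2); (-1,1): −√(1/2)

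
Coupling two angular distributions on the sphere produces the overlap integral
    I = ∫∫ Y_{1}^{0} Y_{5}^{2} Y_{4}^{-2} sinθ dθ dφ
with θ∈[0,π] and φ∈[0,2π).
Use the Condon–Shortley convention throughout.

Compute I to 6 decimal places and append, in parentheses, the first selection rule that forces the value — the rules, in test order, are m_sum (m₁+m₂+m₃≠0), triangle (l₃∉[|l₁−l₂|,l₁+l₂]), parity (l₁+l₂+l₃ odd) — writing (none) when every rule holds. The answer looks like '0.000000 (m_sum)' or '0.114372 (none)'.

m-sum 0 ✓  L=10 even ✓  4≤4≤6 ✓
Π(2lᵢ+1) = 3×11×9 = 297
triangle coeff Δ(1,5,4) = 1/495
Σ_t [1,1]: t=1:−1/576 = -1/576
(3j)²=5/99 [(1 5 4; 0 0 0)], sign=-1
Σ_t [1,1]: t=1:−1/1440 = -1/1440
(3j)²=7/165 [(1 5 4; 0 2 -2)], sign=-1
⇒ 4πI² = 7/11
I = (+1)√(7/11/(4π)) = 0.22503380
No selection rule forces the value: the integral is nonzero (none).

0.225034 (none)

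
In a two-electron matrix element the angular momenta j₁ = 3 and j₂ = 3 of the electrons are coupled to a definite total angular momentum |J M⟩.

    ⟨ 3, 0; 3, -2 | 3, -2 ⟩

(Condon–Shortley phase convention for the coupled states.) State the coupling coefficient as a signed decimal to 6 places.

-0.408248  (= −√(1/6))

triangle: 3!*3!*3!/10! = 216/3628800
(j±m)!: 3!*3!*1!*5!*1!*5! = 518400
prefactor² = (2J+1)*Δ*N² = 216
  k=0: +1/(0!*3!*3!*1!*0!*2!) = 1/72
  k=1: −1/(1!*2!*2!*0!*1!*3!) = -1/24
Σ = -1/36  ⇒  CG² = 216*(-1/36)² = 1/6
CG = −√(1/6) = -0.408248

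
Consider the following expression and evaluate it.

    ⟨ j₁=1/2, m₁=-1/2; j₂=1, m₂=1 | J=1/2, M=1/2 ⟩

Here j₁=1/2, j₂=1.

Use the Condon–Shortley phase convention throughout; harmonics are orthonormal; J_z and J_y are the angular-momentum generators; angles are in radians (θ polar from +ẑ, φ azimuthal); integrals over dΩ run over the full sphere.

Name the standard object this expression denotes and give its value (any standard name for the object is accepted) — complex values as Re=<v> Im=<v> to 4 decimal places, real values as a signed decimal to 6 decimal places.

This is a Clebsch–Gordan (vector-coupling) coefficient.
triangle: 1!·0!·1!/3! = 1/6
(j±m)!: 0!·1!·2!·0!·1!·0! = 2
prefactor² = (2J+1)·Δ·N² = 2/3
  k=1: −1/(1!·0!·0!·1!·0!·0!) = -1
Σ = -1  ⇒  CG² = 2/3·(-1)² = 2/3
CG = −√(2/3) = -0.816497

Clebsch–Gordan coefficient, −√(2/3) ≈ -0.816497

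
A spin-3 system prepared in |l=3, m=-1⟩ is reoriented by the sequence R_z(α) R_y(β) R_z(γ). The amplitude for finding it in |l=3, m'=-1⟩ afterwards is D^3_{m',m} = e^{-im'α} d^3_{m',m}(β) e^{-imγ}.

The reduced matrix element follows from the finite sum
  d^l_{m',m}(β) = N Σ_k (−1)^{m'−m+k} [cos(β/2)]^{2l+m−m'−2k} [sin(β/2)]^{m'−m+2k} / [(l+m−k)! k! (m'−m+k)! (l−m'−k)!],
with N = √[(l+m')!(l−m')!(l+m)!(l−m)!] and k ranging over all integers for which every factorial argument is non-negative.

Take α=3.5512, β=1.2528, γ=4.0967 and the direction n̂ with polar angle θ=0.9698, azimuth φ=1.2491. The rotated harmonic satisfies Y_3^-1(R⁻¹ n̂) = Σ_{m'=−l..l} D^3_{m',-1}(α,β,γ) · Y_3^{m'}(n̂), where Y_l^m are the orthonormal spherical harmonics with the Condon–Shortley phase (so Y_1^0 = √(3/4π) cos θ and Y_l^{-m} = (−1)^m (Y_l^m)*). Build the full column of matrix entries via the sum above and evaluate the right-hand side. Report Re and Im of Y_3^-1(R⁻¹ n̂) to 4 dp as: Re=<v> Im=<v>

Need the full column D^3_{m',-1} for m'=−3..3 at α=3.5512, β=1.2528, γ=4.0967.
cos(β/2)=0.810143, sin(β/2)=0.586232
d^3_{-3,-1}: single k=2 term ⇒ +0.573366;  D = -0.329933+0.468927i
d^3_{-2,-1}: k∈[1..2] ⇒ +0.646962 -0.677523 = -0.030561;  D = -0.006177+0.029931i
d^3_{-1,-1}: k∈[0..2] ⇒ +0.282729 -1.184340 +0.465107 = -0.436503;  D = -0.089320-0.427267i
d^3_{0,-1}: k∈[0..2] ⇒ -0.708711 +1.113284 -0.194312 = +0.210261;  D = -0.121430-0.171652i
d^3_{1,-1}: k∈[0..2] ⇒ +0.888255 -0.620143 +0.040590 = +0.308702;  D = +0.263899+0.160168i
d^3_{2,-1}: k∈[0..1] ⇒ -0.677523 +0.177382 = -0.500141;  D = +0.495530+0.067756i
d^3_{3,-1}: single k=0 term ⇒ +0.300225;  D = +0.289049-0.081154i
Y_3^{m'}(θ=0.9698,φ=1.2491) and Σ D·Y over m':
  (-0.3299+0.4689i)·(-0.1924+0.1333i)  (-0.0062+0.0299i)·(-0.3145-0.2358i)  (-0.0893-0.4273i)·(+0.0505-0.1514i)  (-0.1214-0.1717i)·(-0.2957+0.0000i)  (+0.2639+0.1602i)·(-0.0505-0.1514i)  (+0.4955+0.0678i)·(-0.3145+0.2358i)  (+0.2890-0.0812i)·(+0.1924+0.1333i)
Y_3^-1(R⁻¹ n̂) = -0.117753-0.029031i

Re=-0.1178 Im=-0.0290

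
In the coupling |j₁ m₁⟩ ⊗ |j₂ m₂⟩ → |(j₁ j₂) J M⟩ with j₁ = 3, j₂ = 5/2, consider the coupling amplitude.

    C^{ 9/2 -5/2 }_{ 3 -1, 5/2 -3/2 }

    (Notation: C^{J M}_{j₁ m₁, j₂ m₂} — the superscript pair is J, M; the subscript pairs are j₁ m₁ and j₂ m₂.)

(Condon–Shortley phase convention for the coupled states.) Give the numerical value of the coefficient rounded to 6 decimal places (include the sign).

j₁+j₂−J=1  J+j₁−j₂=5  J−j₁+j₂=4  j₁+j₂+J+1=11
(j₁±m₁, j₂±m₂, J±M) = (2,4,1,4,2,7)
P² = 92160/11
sum k=0..1:
  [0] +1/144 = 1/144
  [1] −1/288 = -1/288
S = 1/288
C² = P²·S² = 10/99 ; C = +0.317821

+√(10/99) ≈ +0.317821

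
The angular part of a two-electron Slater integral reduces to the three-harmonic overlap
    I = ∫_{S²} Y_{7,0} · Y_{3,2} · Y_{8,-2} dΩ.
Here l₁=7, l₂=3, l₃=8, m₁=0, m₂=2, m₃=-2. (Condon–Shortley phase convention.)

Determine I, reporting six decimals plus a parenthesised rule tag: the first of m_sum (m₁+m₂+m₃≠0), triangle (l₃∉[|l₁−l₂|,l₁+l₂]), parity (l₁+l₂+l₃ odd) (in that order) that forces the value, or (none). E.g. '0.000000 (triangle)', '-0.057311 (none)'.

-0.091974 (none)

Rules hold: Σm=0, L=18 even, 4≤8≤10.
N = 15·7·17 = 1785
Δ = 2!·12!·4!/19! = 1/5290740
Racah Σ t=0..2: t=0:+1/7257600 t=1:−1/2073600 t=2:+1/7257600 = -1/4838400
⇒ 3j(7 3 8; 0 0 0)² = 252/20995, sgn -1
Racah Σ t=1..2: t=1:−1/12441600 t=2:+1/7257600 = 1/17418240
⇒ 3j(7 3 8; 0 2 -2)² = 125/25194, sgn +1
4πI² = N·(3j₀)²·(3jₘ)² = 110250/1037153
I = -1·√(0.106301/4π) = -0.09197355
No selection rule forces the value: the integral is nonzero (none).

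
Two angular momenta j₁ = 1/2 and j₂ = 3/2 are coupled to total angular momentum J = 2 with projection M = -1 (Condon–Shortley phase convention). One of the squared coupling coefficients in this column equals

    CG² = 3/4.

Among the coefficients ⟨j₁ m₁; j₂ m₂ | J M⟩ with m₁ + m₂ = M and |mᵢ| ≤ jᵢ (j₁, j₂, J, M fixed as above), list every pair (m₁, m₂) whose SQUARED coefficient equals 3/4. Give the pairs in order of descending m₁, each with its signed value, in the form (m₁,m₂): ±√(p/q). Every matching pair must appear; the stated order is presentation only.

(-1/2,-1/2): +√(3/4)

Admissible pairs with m₁+m₂ = M = -1: (-1/2,-1/2), (1/2,-3/2)
  (m₁,m₂)=(1/2,-3/2): CG² = 1/4, CG = +√(1/4)
  (m₁,m₂)=(-1/2,-1/2): CG² = 3/4, CG = +√(3/4)   ← matches the target
Pairs with CG² = 3/4: (-1/2,-1/2): +√(3/4)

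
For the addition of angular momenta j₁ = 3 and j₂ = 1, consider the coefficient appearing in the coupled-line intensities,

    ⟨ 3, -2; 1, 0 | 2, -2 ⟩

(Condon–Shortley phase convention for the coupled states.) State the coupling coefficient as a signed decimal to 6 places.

-0.487950  (= −√(5/21))

√[5·2!4!0!/7! · 1!5!1!1!0!4!] = √(960/7)
  +(−1)^1/∏(1,1,4,0,0,0)! = -1/24  (running -1/24)
⟨..|..⟩ = √(960/7)·(-1/24) = -0.487950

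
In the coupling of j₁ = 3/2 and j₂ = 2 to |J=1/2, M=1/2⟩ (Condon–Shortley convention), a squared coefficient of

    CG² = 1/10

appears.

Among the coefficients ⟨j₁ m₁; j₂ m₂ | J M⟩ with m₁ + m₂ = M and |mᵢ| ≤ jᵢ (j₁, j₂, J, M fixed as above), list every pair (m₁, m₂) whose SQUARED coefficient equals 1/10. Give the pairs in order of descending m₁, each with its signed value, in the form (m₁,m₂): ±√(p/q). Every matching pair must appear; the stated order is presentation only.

Admissible pairs with m₁+m₂ = M = 1/2: (-3/2,2), (-1/2,1), (1/2,0), (3/2,-1)
  (m₁,m₂)=(3/2,-1): CG² = 1/10, CG = +√(1/10)   ← matches the target
  (m₁,m₂)=(1/2,0): CG² = 1/5, CG = −√(1/5)
  (m₁,m₂)=(-1/2,1): CG² = 3/10, CG = +√(3/10)
  (m₁,m₂)=(-3/2,2): CG² = 2/5, CG = −√(2/5)
Pairs with CG² = 1/10: (3/2,-1): +√(1/10)

(3/2,-1): +√(1/10)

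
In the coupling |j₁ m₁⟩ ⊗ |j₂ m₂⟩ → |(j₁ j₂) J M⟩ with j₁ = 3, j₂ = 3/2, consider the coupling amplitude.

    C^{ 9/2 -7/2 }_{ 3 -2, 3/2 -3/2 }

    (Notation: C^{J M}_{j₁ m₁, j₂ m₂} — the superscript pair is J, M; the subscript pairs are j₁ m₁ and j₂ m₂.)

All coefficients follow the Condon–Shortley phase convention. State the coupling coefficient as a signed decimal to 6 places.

+0.816497

j₁+j₂−J=0  J+j₁−j₂=6  J−j₁+j₂=3  j₁+j₂+J+1=10
(j₁±m₁, j₂±m₂, J±M) = (1,5,0,3,1,8)
P² = 345600
sum k=0..0:
  [0] +1/720 = 1/720
S = 1/720
C² = P²·S² = 2/3 ; C = +0.816497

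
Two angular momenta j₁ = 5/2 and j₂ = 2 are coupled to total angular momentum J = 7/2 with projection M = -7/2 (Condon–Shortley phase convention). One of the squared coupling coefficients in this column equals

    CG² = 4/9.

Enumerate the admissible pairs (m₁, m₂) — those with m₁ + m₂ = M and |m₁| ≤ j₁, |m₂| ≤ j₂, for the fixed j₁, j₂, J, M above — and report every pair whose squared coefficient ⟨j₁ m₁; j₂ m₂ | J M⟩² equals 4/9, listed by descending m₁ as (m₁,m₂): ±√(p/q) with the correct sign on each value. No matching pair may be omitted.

Admissible pairs with m₁+m₂ = M = -7/2: (-5/2,-1), (-3/2,-2)
  (m₁,m₂)=(-3/2,-2): CG² = 4/9, CG = +√(4/9)   ← matches the target
  (m₁,m₂)=(-5/2,-1): CG² = 5/9, CG = −√(5/9)
Pairs with CG² = 4/9: (-3/2,-2): +√(4/9)

(-3/2,-2): +√(4/9)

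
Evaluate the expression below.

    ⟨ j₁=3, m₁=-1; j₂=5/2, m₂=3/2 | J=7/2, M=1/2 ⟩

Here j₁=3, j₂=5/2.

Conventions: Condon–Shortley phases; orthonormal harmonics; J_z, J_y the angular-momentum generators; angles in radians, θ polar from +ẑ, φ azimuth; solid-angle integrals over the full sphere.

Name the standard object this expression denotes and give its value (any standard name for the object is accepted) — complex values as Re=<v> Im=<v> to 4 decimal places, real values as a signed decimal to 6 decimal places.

Clebsch–Gordan coefficient, +√(8/63) ≈ +0.356348

This is a Clebsch–Gordan (vector-coupling) coefficient.
j₁+j₂−J=2  J+j₁−j₂=4  J−j₁+j₂=3  j₁+j₂+J+1=10
(j₁±m₁, j₂±m₂, J±M) = (2,4,4,1,4,3)
P² = 18432/175
sum k=1..2:
  [1] −1/36 = -1/36
  [2] +1/16 = 1/16
S = 5/144
C² = P²·S² = 8/63 ; C = +0.356348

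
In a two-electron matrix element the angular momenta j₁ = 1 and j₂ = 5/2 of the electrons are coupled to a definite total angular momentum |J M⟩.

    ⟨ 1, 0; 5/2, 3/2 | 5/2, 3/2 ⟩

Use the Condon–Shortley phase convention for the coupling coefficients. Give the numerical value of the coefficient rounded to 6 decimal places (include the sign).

−√(9/35) = -0.507093

√[6·1!1!4!/7! · 1!1!4!1!4!1!] = √(576/35)
  +(−1)^0/∏(0,1,1,4,0,0)! = 1/24  (running 1/24)
  +(−1)^1/∏(1,0,0,3,1,1)! = -1/6  (running -1/8)
⟨..|..⟩ = √(576/35)·(-1/8) = -0.507093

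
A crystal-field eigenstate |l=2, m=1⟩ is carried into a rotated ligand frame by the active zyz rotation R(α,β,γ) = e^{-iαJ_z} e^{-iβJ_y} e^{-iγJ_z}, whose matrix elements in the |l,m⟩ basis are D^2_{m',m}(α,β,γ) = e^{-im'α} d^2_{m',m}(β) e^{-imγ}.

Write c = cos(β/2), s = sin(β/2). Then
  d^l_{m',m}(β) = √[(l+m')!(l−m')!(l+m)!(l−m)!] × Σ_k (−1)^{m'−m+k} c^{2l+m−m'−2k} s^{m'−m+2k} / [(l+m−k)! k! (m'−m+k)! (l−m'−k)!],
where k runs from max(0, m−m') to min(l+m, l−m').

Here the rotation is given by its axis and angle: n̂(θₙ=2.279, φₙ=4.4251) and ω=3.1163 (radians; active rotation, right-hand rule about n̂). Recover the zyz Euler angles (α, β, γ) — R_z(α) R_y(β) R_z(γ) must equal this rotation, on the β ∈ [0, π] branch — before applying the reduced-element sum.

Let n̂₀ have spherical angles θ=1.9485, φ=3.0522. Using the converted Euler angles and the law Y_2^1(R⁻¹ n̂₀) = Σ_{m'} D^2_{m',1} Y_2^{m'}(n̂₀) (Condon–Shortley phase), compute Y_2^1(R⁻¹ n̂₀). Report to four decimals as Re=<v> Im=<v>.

Re=0.0620 Im=-0.0532

Axis–angle → zyz. n̂ = (sinθₙcosφₙ, sinθₙsinφₙ, cosθₙ) = (-0.215216, -0.728403, -0.650470), ω = 3.1163.
R = I cosω + sinω [n̂]ₓ + (1−cosω) n̂n̂ᵀ gives
  R = [-0.907059, +0.329928, +0.261517; +0.297027, +0.061291, +0.952900; +0.298360, +0.942014, -0.153592]
β = atan2(√(R₁₃²+R₂₃²), R₃₃) = 1.724999; α = atan2(R₂₃, R₁₃) mod 2π = 1.302948; γ = atan2(R₃₂, −R₃₁) mod 2π = 1.877526
Need the full column D^2_{m',1} for m'=−2..2 at α=1.3029, β=1.7250, γ=1.8775.
cos(β/2)=0.650541, sin(β/2)=0.759471
d^2_{-2,1}: single k=3 term ⇒ +0.569952;  D = +0.425333+0.379391i
d^2_{-1,1}: k∈[2..3] ⇒ +0.732307 -0.332694 = +0.399614;  D = +0.335444-0.217182i
d^2_{0,1}: k∈[1..2] ⇒ +0.512167 -0.698046 = -0.185879;  D = +0.056125+0.177203i
d^2_{1,1}: k∈[0..1] ⇒ +0.179102 -0.732307 = -0.553205;  D = +0.552787-0.021504i
d^2_{2,1}: single k=0 term ⇒ -0.418182;  D = +0.094916-0.407268i
Y_2^{m'}(θ=1.9485,φ=3.0522) and Σ D·Y over m':
  (+0.4253+0.3794i)·(+0.3284+0.0594i)  (+0.3354-0.2172i)·(+0.2638+0.0236i)  (+0.0561+0.1772i)·(-0.1867+0.0000i)  (+0.5528-0.0215i)·(-0.2638+0.0236i)  (+0.0949-0.4073i)·(+0.3284-0.0594i)
Y_2^1(R⁻¹ n̂) = +0.062008-0.053245i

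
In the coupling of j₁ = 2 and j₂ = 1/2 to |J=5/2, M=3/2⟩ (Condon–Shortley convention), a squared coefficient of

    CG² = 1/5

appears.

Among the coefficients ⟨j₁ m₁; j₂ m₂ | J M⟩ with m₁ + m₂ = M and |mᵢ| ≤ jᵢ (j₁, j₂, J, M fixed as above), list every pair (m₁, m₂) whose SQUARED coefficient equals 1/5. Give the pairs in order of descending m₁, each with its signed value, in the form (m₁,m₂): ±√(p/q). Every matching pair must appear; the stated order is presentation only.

Admissible pairs with m₁+m₂ = M = 3/2: (1,1/2), (2,-1/2)
  (m₁,m₂)=(2,-1/2): CG² = 1/5, CG = +√(1/5)   ← matches the target
  (m₁,m₂)=(1,1/2): CG² = 4/5, CG = +√(4/5)
Pairs with CG² = 1/5: (2,-1/2): +√(1/5)

(2,-1/2): +√(1/5)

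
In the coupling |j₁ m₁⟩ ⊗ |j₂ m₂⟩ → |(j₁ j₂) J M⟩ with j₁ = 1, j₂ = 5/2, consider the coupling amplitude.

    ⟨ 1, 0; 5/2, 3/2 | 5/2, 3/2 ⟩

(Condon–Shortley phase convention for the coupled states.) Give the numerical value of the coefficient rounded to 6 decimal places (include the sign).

triangle: 1!*1!*4!/7! = 24/5040
(j±m)!: 1!*1!*4!*1!*4!*1! = 576
prefactor² = (2J+1)*Δ*N² = 576/35
  k=0: +1/(0!*1!*1!*4!*0!*0!) = 1/24
  k=1: −1/(1!*0!*0!*3!*1!*1!) = -1/6
Σ = -1/8  ⇒  CG² = 576/35*(-1/8)² = 9/35
CG = −√(9/35) = -0.507093

-0.507093  (= −√(9/35))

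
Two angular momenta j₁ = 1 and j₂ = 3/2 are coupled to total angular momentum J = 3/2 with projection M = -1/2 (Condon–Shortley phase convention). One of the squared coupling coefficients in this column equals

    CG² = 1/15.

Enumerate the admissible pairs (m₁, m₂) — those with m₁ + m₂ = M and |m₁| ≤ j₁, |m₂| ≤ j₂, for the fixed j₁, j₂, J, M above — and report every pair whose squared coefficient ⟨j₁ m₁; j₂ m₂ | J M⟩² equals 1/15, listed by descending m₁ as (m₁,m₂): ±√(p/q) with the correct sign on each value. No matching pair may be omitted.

(0,-1/2): +√(1/15)

Admissible pairs with m₁+m₂ = M = -1/2: (-1,1/2), (0,-1/2), (1,-3/2)
  (m₁,m₂)=(1,-3/2): CG² = 2/5, CG = +√(2/5)
  (m₁,m₂)=(0,-1/2): CG² = 1/15, CG = +√(1/15)   ← matches the target
  (m₁,m₂)=(-1,1/2): CG² = 8/15, CG = −√(8/15)
Pairs with CG² = 1/15: (0,-1/2): +√(1/15)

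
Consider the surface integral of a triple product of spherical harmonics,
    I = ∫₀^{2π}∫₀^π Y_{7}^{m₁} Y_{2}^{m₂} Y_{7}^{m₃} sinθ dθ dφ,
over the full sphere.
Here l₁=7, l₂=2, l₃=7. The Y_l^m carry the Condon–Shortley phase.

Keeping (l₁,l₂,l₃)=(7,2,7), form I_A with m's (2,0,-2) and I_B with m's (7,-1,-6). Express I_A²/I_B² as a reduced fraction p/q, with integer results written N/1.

1936/3549

l's match ⇒ only the (l;m) 3-j factors differ between A and B.
A: triangle coeff Δ(7,2,7) = 1/185640; Σ_t [0,2]: t=0:+1/2419200 t=1:−1/967680 t=2:+1/8709120 = -11/21772800; (3j)²=242/23205 [(7 2 7; 2 0 -2)], sign=+1
B: triangle coeff Δ(7,2,7) = 1/185640; Σ_t [0,0]: t=0:+1/958003200 = 1/958003200; (3j)²=13/680 [(7 2 7; 7 -1 -6)], sign=-1
I_A²/I_B² = (242/23205)/(13/680) = 1936/3549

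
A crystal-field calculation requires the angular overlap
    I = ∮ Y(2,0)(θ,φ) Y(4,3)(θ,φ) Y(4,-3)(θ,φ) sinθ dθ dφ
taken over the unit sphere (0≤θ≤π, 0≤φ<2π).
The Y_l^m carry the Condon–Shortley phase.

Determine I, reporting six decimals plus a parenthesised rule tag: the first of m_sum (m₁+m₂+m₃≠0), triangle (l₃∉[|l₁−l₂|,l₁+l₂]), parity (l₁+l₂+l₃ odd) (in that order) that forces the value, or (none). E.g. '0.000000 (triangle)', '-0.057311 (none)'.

Checks pass: Σm=0; 10 even; l₃=4∈[2,6].
(2·2+1)(2·4+1)(2·4+1) = 405
Δ: 2! 2! 6! / 11! → 1/13860
sum: t=0:+1/192 t=1:−1/36 t=2:+1/192 = -5/288
3j²(2 4 4; 0 0 0) = Δ·Π!·Σ² = 20/693  (sign -1)
sum: t=1:−1/720 t=2:+1/480 = 1/1440
3j²(2 4 4; 0 3 -3) = Δ·Π!·Σ² = 7/1980  (sign -1)
combine: 4πI² = 405·20/693·7/1980 = 5/121
take √, sign +1: I = 0.05734392
No selection rule forces the value: the integral is nonzero (none).

0.057344 (none)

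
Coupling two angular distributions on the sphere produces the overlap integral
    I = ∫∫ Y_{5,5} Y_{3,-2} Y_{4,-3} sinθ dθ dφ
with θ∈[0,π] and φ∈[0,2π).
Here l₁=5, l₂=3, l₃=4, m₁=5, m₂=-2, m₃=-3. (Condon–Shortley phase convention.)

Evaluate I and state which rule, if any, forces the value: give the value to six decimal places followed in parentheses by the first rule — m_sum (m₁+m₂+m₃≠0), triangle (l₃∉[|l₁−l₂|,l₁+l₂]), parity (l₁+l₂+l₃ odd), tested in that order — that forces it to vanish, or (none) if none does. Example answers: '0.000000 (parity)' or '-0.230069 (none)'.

Checks pass: Σm=0; 12 even; l₃=4∈[2,8].
(2·5+1)(2·3+1)(2·4+1) = 693
Δ: 4! 6! 2! / 13! → 1/180180
sum: t=1:−1/576 t=2:+1/144 t=3:−1/576 = 1/288
3j²(5 3 4; 0 0 0) = Δ·Π!·Σ² = 20/1001  (sign +1)
sum: t=0:+1/17280 = 1/17280
3j²(5 3 4; 5 -2 -3) = Δ·Π!·Σ² = 35/858  (sign -1)
combine: 4πI² = 693·20/1001·35/858 = 1050/1859
take √, sign -1: I = -0.21200691
No selection rule forces the value: the integral is nonzero (none).

-0.212007 (none)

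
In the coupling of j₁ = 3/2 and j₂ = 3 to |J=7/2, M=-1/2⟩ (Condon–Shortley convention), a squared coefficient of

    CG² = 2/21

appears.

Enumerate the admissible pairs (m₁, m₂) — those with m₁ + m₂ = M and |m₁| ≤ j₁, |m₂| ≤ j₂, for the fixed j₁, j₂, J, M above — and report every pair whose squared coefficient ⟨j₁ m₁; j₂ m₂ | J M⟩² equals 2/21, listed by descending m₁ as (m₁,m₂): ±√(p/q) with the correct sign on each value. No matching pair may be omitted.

Admissible pairs with m₁+m₂ = M = -1/2: (-3/2,1), (-1/2,0), (1/2,-1), (3/2,-2)
  (m₁,m₂)=(3/2,-2): CG² = 5/21, CG = +√(5/21)
  (m₁,m₂)=(1/2,-1): CG² = 2/7, CG = +√(2/7)
  (m₁,m₂)=(-1/2,0): CG² = 2/21, CG = −√(2/21)   ← matches the target
  (m₁,m₂)=(-3/2,1): CG² = 8/21, CG = −√(8/21)
Pairs with CG² = 2/21: (-1/2,0): −√(2/21)

(-1/2,0): −√(2/21)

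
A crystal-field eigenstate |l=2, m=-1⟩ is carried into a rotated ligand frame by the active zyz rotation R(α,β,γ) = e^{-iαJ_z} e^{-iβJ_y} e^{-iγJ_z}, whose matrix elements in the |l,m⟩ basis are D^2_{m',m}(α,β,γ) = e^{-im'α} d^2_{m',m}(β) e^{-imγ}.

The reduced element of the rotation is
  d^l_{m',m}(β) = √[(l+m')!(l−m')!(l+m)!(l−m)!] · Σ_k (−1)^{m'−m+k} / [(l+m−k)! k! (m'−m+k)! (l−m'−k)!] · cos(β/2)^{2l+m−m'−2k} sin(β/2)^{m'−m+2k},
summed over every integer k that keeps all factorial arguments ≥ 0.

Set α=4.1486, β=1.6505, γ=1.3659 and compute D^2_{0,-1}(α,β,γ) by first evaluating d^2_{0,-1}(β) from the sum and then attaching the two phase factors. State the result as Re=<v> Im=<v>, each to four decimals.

Re=0.0198 Im=0.0952

Split into d^2_{0,-1}(β=1.6505) × two z-phases.
c=cos(1.650500/2)=0.678373, s=sin(1.650500/2)=0.734717; N=√[2·2·1·6]=4.898979
k: max(0,(-1)−(0))=0 … min(2+(-1),2−(0))=1
  k=0: (−1)^1·4.8990/(2)·0.6784^3·0.7347^1 = -0.561826
  k=1: (−1)^2·4.8990/(2)·0.6784^1·0.7347^3 = +0.659030
d^2_{0,-1}(1.6505) = -0.561826 +0.659030 = +0.097204
D = (+1.000000+0.000000i)·(+0.097204)·(+0.203466+0.979082i) = +0.019778+0.095170i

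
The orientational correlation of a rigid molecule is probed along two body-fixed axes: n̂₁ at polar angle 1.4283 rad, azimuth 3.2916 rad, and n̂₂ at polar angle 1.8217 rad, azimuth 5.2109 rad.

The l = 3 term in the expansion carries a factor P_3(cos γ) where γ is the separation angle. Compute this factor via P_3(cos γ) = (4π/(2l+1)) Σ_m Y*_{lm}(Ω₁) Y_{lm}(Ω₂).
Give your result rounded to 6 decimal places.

0.424769

Summing Y*_{l m}(θ₁,φ₁)·Y_{l m}(θ₂,φ₂) over m ∈ [−3, 3]; prefactor 4π/(2·3+1) = 1.795196:
  m=-3: Y*=-0.364376-0.176024i  Y=-0.378173-0.028516i  product +0.132778+0.076958i
  m=-2: Y*=+0.135857+0.042028i  Y=+0.129240-0.199968i  product +0.025962-0.021735i
  m=-1: Y*=+0.284415+0.042987i  Y=-0.103547-0.190214i  product -0.021273-0.058551i
  m=+0: Y*=-0.153645-0.000000i  Y=+0.249399+0.000000i  product -0.038319-0.000000i
  m=+1: Y*=-0.284415+0.042987i  Y=+0.103547-0.190214i  product -0.021273+0.058551i
  m=+2: Y*=+0.135857-0.042028i  Y=+0.129240+0.199968i  product +0.025962+0.021735i
  m=+3: Y*=+0.364376-0.176024i  Y=+0.378173-0.028516i  product +0.132778-0.076958i
Total Σ_m = +0.236614+0.000000i. Multiply by 1.795196: +0.424769+0.000000i. P_3(cos γ) = 0.424769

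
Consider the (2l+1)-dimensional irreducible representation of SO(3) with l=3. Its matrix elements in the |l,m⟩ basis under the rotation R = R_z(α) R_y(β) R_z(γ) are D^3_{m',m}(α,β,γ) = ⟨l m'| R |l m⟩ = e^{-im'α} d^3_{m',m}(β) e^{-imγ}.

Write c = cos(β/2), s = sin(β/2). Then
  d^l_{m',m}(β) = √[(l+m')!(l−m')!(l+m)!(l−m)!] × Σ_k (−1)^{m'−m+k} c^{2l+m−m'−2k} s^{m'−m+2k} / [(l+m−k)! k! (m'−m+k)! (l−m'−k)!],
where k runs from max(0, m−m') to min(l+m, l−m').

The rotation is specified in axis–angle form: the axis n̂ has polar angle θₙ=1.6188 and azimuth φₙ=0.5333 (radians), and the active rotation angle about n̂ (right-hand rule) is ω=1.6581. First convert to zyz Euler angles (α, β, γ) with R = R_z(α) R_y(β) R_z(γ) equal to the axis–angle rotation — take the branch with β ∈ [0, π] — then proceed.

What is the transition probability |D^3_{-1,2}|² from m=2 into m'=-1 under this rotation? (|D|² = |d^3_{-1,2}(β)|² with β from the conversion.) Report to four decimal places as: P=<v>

Axis–angle → zyz. n̂ = (sinθₙcosφₙ, sinθₙsinφₙ, cosθₙ) = (+0.860142, +0.507792, -0.047985), ω = 1.6581.
R = I cosω + sinω [n̂]ₓ + (1−cosω) n̂n̂ᵀ gives
  R = [+0.717161, +0.522659, +0.460985; +0.427055, +0.193143, -0.883357; -0.550731, +0.830375, -0.084689]
β = atan2(√(R₁₃²+R₂₃²), R₃₃) = 1.655587; α = atan2(R₂₃, R₁₃) mod 2π = 5.193368; γ = atan2(R₃₂, −R₃₁) mod 2π = 0.985175
D^3_{-1,2}(5.1934,1.6556,0.9852) = e^{-i·-1·5.1934}·d^3_{-1,2}(1.6556)·e^{-i·2·0.9852}. Compute d first:
With c≡cos(β/2)=0.676502 and s≡sin(β/2)=0.736441, N=[2·24·120·1]^{1/2}=75.894664
k∈{3,4} keeps every argument non-negative
  k=3: (−1)^0·75.8947/(12)·0.6765^3·0.7364^3 = +0.782079
  k=4: (−1)^1·75.8947/(24)·0.6765^1·0.7364^5 = -0.463402
d^3_{-1,2}(1.6556) = +0.782079 -0.463402 = +0.318677
|D^3_{-1,2}|² = |d^3_{-1,2}(β)|² = (+0.318677)² = 0.101555 (the z-rotation phases have unit modulus)

P=0.1016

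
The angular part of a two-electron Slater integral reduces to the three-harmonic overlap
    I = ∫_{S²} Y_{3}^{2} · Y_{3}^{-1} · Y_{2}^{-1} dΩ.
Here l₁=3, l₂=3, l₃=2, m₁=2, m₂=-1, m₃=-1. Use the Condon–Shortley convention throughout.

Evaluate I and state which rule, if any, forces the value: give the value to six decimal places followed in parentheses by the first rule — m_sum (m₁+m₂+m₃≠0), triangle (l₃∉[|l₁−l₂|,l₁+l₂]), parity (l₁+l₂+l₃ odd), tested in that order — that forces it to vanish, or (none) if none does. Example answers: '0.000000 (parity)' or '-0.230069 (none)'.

Rules hold: Σm=0, L=8 even, 0≤2≤6.
N = 7·7·5 = 245
Δ = 4!·2!·2!/9! = 1/3780
Racah Σ t=1..3: t=1:−1/24 t=2:+1/4 t=3:−1/24 = 1/6
⇒ 3j(3 3 2; 0 0 0)² = 4/105, sgn +1
Racah Σ t=0..1: t=0:+1/48 t=1:−1/12 = -1/16
⇒ 3j(3 3 2; 2 -1 -1)² = 1/28, sgn +1
4πI² = N·(3j₀)²·(3jₘ)² = 1/3
I = +1·√(0.333333/4π) = 0.16286750
No selection rule forces the value: the integral is nonzero (none).

0.162868 (none)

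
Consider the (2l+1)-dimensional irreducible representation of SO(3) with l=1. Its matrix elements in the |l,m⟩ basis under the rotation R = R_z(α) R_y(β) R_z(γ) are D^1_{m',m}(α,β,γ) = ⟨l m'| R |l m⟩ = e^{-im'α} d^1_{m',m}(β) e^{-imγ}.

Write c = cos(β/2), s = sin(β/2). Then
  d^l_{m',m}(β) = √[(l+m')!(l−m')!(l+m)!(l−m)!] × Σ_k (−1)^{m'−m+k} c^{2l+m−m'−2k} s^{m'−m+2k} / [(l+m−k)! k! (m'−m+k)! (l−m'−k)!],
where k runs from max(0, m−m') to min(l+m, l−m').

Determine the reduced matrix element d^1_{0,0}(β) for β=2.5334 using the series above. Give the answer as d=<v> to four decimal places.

d=-0.8207

d^1_{0,0}(β=2.5334) via the finite sum:
With c≡cos(β/2)=0.299431 and s≡sin(β/2)=0.954118, N=[1·1·1·1]^{1/2}=1.000000
k∈{0,1} keeps every argument non-negative
  k=0: (−1)^0·1.0000/(1)·0.2994^2·0.9541^0 = +0.089659
  k=1: (−1)^1·1.0000/(1)·0.2994^0·0.9541^2 = -0.910341
d^1_{0,0}(2.5334) = +0.089659 -0.910341 = -0.820682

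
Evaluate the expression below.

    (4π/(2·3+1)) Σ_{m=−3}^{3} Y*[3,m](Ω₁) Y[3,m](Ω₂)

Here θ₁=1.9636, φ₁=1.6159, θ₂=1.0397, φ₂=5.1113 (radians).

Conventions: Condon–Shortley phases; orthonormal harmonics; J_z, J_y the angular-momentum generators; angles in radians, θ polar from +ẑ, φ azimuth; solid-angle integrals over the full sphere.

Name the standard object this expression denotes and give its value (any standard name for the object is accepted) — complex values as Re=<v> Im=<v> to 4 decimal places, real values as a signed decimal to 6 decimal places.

Legendre polynomial (addition theorem), -0.672174

This sum is the spherical-harmonic addition theorem: it equals the Legendre polynomial P_l(cos γ) of the angle γ between the two directions.
Term-by-term m-sum for l=3 (normalisation 4π/7 = 1.795196):
  m=-3: (+0.044378-0.325965i) × (-0.248973-0.097733i) = -0.042906+0.076819i  (running Σ = -0.042906+0.076819i)
  m=-2: (+0.332520+0.030077i) × (-0.268718+0.275479i) = -0.097640+0.083520i  (running Σ = -0.140546+0.160339i)
  m=-1: (+0.003600-0.079755i) × (+0.030588+0.072568i) = +0.005898-0.002178i  (running Σ = -0.134648+0.158161i)
  m=0: (+0.323885-0.000000i) × (-0.324598+0.000000i) = -0.105132+0.000000i  (running Σ = -0.239781+0.158161i)
  m=1: (-0.003600-0.079755i) × (-0.030588+0.072568i) = +0.005898+0.002178i  (running Σ = -0.233883+0.160339i)
  m=2: (+0.332520-0.030077i) × (-0.268718-0.275479i) = -0.097640-0.083520i  (running Σ = -0.331523+0.076819i)
  m=3: (-0.044378-0.325965i) × (+0.248973-0.097733i) = -0.042906-0.076819i  (running Σ = -0.374429+0.000000i)
Σ over m = -0.374429+0.000000i; ×(4π/7) → -0.672174+0.000000i. Real part: -0.672174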